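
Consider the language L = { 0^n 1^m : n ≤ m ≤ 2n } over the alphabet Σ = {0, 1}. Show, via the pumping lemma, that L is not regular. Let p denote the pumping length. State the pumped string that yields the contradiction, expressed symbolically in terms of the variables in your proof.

0^{p+k} 1^p

Toward a contradiction, assume L is regular with pumping length p.
Take w = 0^p 1^p ∈ L (since p ≤ p ≤ 2p), with |w| = 2p ≥ p.
By the pumping lemma, w = xyz with |xy| ≤ p and |y| ≥ 1.
The first p characters of w are 0's, so xy (and hence y) consists only of 0's. Write y = 0^k, 1 ≤ k ≤ p.
Pump with i = 2: xy^2z = 0^{p+k} 1^p. Now n = p+k > p = m, so the condition n ≤ m fails. Thus xy^2z ∉ L.
Contradiction. Therefore L is not regular.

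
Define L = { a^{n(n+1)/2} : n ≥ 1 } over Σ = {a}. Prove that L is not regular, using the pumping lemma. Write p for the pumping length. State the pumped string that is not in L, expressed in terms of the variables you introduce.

Suppose for contradiction that L is regular, and let p be the pumping length.
Take w = a^{p(p+1)/2} ∈ L with |w| = p(p+1)/2 ≥ p.
By the pumping lemma, w = xyz with |xy| ≤ p and y is nonempty.
Then y = a^k for some k with 1 ≤ k ≤ p.
Pump with i = 2: xy^2z = a^{p(p+1)/2+k}. Since 1 ≤ k ≤ p, p(p+1)/2 < p(p+1)/2+k ≤ p(p+1)/2+p < (p+1)(p+2)/2, so p(p+1)/2+k is strictly between consecutive triangular numbers. So xy^2z ∉ L.
This is a contradiction; hence L is not regular.

a^{p(p+1)/2+k}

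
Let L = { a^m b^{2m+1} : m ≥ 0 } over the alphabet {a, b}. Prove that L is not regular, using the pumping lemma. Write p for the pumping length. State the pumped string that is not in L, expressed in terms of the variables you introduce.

Assume L is regular; let p be its pumping constant.
Let w = a^p b^{2p+1} ∈ L; note |w| = 3p+1 ≥ p.
By the pumping lemma, w = xyz with |xy| ≤ p and |y| > 0.
Since the first p symbols of w are all a's and |xy| ≤ p, y lies entirely in the leading a-block: y = a^k for some k with 1 ≤ k ≤ p.
Pump with i = 2: xy^2z = a^{p+k} b^{2p+1}. For this to lie in L we would need 2p+1 = 2(p+k)+1, which forces k = 0. But k ≥ 1, so xy^2z ∉ L.
This is a contradiction; hence L is not regular.

a^{p+k} b^{2p+1}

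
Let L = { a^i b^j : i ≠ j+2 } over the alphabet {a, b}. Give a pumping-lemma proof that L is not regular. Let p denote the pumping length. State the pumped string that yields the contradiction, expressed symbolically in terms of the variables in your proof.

a^{p+p!} b^{p+p!-2}

Suppose for contradiction that L is regular, and let p be the pumping length.
Choose w = a^p b^{p+p!-2}. Since p ≠ (p+p!-2)+2 = p+p!, w ∈ L; and |w| ≥ p.
The pumping lemma gives a decomposition w = xyz where |xy| ≤ p and y is nonempty.
Because |xy| ≤ p and w begins with p copies of a, we have y = a^k with 1 ≤ k ≤ p.
Since 1 ≤ k ≤ p, k divides p!; set t = 1 + p!/k. Then xy^t z has p + (p!/k)·k = p + p! copies of a. Now the a-count is p+p! and (b-count)+2 = (p+p!-2)+2 = p+p!, so i ≠ j+2 fails. So xy^t z = a^{p+p!} b^{p+p!-2} ∉ L.
Contradiction. Therefore L is not regular.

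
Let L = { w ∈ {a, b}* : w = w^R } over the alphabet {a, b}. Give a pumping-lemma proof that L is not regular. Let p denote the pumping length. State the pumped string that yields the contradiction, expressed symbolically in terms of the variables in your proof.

Assume L is regular. Let p be the pumping length given by the pumping lemma.
Take w = a^p b a^p, a palindrome of length 2p+1 ≥ p.
By the pumping lemma, w = xyz with |xy| ≤ p and |y| ≥ 1.
Since the first p symbols of w are all a's and |xy| ≤ p, y lies entirely in the leading a-block: y = a^k for some k with 1 ≤ k ≤ p.
Pump with i = 2: xy^2z = a^{p+k} b a^p. Its reverse is a^p b a^{p+k}, which differs from xy^2z since k ≥ 1. So xy^2z is not a palindrome and xy^2z ∉ L.
Contradiction. Therefore L is not regular.

a^{p+k} b a^p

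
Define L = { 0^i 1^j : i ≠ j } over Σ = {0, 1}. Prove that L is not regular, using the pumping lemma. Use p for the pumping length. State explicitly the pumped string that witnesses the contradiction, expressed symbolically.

0^{p+p!} 1^{p+p!}

Assume L is regular. Let p be the pumping length given by the pumping lemma.
Choose w = 0^p 1^{p+p!}. Since p ≠ p+p!, w ∈ L; and |w| ≥ p.
The pumping lemma gives a decomposition w = xyz where |xy| ≤ p and |y| ≥ 1.
The first p characters of w are 0's, so xy (and hence y) consists only of 0's. Write y = 0^k, 1 ≤ k ≤ p.
Since 1 ≤ k ≤ p, k divides p!; set t = 1 + p!/k. Then xy^t z has p + (p!/k)·k = p + p! copies of 0. Now the 0-count equals the 1-count, so i ≠ j fails. So xy^t z = 0^{p+p!} 1^{p+p!} ∉ L.
This is a contradiction; hence L is not regular.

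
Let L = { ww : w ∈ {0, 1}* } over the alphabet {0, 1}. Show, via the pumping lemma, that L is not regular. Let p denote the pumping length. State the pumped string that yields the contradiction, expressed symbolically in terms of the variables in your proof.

Assume L is regular; let p be its pumping constant.
Take w = 0^p 1^p 0^p 1^p = uu where u = 0^p1^p; then w ∈ L and |w| = 4p ≥ p.
Write w = xyz as guaranteed by the lemma, with |xy| ≤ p and |y| ≥ 1.
Since the first p symbols of w are all 0's and |xy| ≤ p, y lies entirely in the leading 0-block: y = 0^k for some k with 1 ≤ k ≤ p.
Pump with i = 2: xy^2z = 0^{p+k} 1^p 0^p 1^p, of length 4p+k. Suppose this equals vv. The string starts with 0 and ends with 1, so v does too; thus the boundary between the two copies of v is a 1→0 transition. There is exactly one such transition, at position 2p+k, so |v| = 2p+k and |vv| = 4p+2k ≠ 4p+k since k ≥ 1. So xy^2z ∉ L.
Contradiction. Therefore L is not regular.

0^{p+k} 1^p 0^p 1^p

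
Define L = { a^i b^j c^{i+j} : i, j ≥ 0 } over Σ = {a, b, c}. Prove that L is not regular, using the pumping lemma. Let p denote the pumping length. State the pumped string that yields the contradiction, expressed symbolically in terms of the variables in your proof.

a^{p+k} b^p c^{2p}

Suppose for contradiction that L is regular, and let p be the pumping length.
Take w = a^p b^p c^{2p} ∈ L (with i=j=p, i+j=2p), |w| = 4p ≥ p.
By the pumping lemma, w = xyz with |xy| ≤ p and y is nonempty.
Because |xy| ≤ p and w begins with p copies of a, we have y = a^k with 1 ≤ k ≤ p.
Consider xy^2z = a^{p+k} b^p c^{2p}. Now the a- and b-counts sum to 2p+k, but the c-count is 2p ≠ 2p+k. So xy^2z ∉ L.
This contradicts the pumping lemma, so L is not regular.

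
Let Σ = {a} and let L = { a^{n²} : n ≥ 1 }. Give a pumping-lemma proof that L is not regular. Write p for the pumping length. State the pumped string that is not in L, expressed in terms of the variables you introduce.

a^{p²+k}

Assume L is regular. Let p be the pumping length given by the pumping lemma.
Take w = a^{p²} ∈ L with |w| = p² ≥ p.
By the pumping lemma, w = xyz with |xy| ≤ p and |y| ≥ 1.
Then y = a^k for some k with 1 ≤ k ≤ p.
Pump with i = 2: xy^2z = a^{p²+k}. Since 1 ≤ k ≤ p, p² < p²+k ≤ p²+p < (p+1)², so p²+k lies strictly between consecutive squares and is not a perfect square. So xy^2z ∉ L.
Contradiction. Therefore L is not regular.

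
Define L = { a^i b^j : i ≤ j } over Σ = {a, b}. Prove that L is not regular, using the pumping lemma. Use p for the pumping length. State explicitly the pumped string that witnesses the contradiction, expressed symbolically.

Suppose for contradiction that L is regular, and let p be the pumping length.
Choose w = a^p b^p ∈ L, with |w| = 2p ≥ p.
By the pumping lemma, w = xyz with |xy| ≤ p and |y| > 0.
Since the first p symbols of w are all a's and |xy| ≤ p, y lies entirely in the leading a-block: y = a^k for some k with 1 ≤ k ≤ p.
Consider xy^2z = a^{p+k} b^p. Since k ≥ 1, the a-count p+k exceeds the b-count p, so i ≤ j fails; thus xy^2z ∉ L.
Contradiction. Therefore L is not regular.

a^{p+k} b^p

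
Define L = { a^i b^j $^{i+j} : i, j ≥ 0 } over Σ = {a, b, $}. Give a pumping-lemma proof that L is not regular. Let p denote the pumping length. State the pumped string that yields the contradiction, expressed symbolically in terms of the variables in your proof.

Toward a contradiction, assume L is regular with pumping length p.
Take w = a^p b^p $^{2p} ∈ L (with i=j=p, i+j=2p), |w| = 4p ≥ p.
The pumping lemma gives a decomposition w = xyz where |xy| ≤ p and |y| > 0.
Since the first p symbols of w are all a's and |xy| ≤ p, y lies entirely in the leading a-block: y = a^k for some k with 1 ≤ k ≤ p.
Consider xy^2z = a^{p+k} b^p $^{2p}. Now the a- and b-counts sum to 2p+k, but the $-count is 2p ≠ 2p+k. So xy^2z ∉ L.
This is a contradiction; hence L is not regular.

a^{p+k} b^p $^{2p}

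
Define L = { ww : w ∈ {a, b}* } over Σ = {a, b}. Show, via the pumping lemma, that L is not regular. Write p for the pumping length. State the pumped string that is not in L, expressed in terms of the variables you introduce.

a^{p+k} b^p a^p b^p

Assume L is regular. Let p be the pumping length given by the pumping lemma.
Take w = a^p b^p a^p b^p = uu where u = a^pb^p; then w ∈ L and |w| = 4p ≥ p.
By the pumping lemma, w = xyz with |xy| ≤ p and |y| > 0.
The first p characters of w are a's, so xy (and hence y) consists only of a's. Write y = a^k, 1 ≤ k ≤ p.
Pump with i = 2: xy^2z = a^{p+k} b^p a^p b^p, of length 4p+k. Suppose this equals vv. The string starts with a and ends with b, so v does too; thus the boundary between the two copies of v is a b→a transition. There is exactly one such transition, at position 2p+k, so |v| = 2p+k and |vv| = 4p+2k ≠ 4p+k since k ≥ 1. So xy^2z ∉ L.
This contradicts the pumping lemma, so L is not regular.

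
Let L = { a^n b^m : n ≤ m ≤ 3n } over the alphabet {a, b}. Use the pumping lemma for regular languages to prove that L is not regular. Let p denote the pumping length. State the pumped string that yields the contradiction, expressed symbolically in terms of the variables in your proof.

a^{p+k} b^p

Toward a contradiction, assume L is regular with pumping length p.
Take w = a^p b^p ∈ L (since p ≤ p ≤ 3p), with |w| = 2p ≥ p.
Write w = xyz as guaranteed by the lemma, with |xy| ≤ p and y is nonempty.
Because |xy| ≤ p and w begins with p copies of a, we have y = a^k with 1 ≤ k ≤ p.
Pump with i = 2: xy^2z = a^{p+k} b^p. Now n = p+k > p = m, so the condition n ≤ m fails. Thus xy^2z ∉ L.
Contradiction. Therefore L is not regular.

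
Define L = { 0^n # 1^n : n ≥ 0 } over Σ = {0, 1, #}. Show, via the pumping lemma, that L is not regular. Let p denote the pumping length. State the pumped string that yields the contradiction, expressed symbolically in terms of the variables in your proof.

Assume L is regular; let p be its pumping constant.
Take w = 0^p # 1^p ∈ L with |w| = 2p+1 ≥ p.
The pumping lemma gives a decomposition w = xyz where |xy| ≤ p and y is nonempty.
The first p characters of w are 0's, so xy (and hence y) consists only of 0's. Write y = 0^k, 1 ≤ k ≤ p.
Pump with i = 2: xy^2z = 0^{p+k} # 1^p, which would require p+k = p. But k ≥ 1, so xy^2z ∉ L.
This contradicts the pumping lemma, so L is not regular.

0^{p+k} # 1^p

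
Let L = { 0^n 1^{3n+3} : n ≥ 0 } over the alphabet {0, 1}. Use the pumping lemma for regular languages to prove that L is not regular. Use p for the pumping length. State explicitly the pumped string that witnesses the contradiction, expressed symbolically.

0^{p+k} 1^{3p+3}

Suppose for contradiction that L is regular, and let p be the pumping length.
Choose w = 0^p 1^{3p+3}, which is in L with |w| = 4p+3 ≥ p.
Write w = xyz as guaranteed by the lemma, with |xy| ≤ p and |y| > 0.
Since the first p symbols of w are all 0's and |xy| ≤ p, y lies entirely in the leading 0-block: y = 0^k for some k with 1 ≤ k ≤ p.
Pump with i = 2: xy^2z = 0^{p+k} 1^{3p+3}. For this to lie in L we would need 3p+3 = 3(p+k)+3, which forces k = 0. But k ≥ 1, so xy^2z ∉ L.
This contradicts the pumping lemma, so L is not regular.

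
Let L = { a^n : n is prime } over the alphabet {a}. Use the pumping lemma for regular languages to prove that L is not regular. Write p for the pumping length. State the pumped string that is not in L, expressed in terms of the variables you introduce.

Assume L is regular. Let p be the pumping length given by the pumping lemma.
Let q be a prime with q ≥ p+2 (infinitely many primes exist), and take w = a^q ∈ L with |w| = q ≥ p.
Write w = xyz as guaranteed by the lemma, with |xy| ≤ p and |y| ≥ 1.
Then y = a^k for some k with 1 ≤ k ≤ p.
Since 1 ≤ k ≤ p, |xz| = q-k. Pump with i = q+1: |xy^{q+1}z| = (q-k)+(q+1)k = q+qk = q(1+k), which is composite (both factors ≥ 2). So xy^{q+1}z = a^{q(1+k)} ∉ L.
Contradiction. Therefore L is not regular.

a^{q(1+k)}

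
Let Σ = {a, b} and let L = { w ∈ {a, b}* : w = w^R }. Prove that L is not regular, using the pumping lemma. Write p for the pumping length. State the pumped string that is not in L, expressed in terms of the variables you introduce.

a^{p+k} b a^p

Assume L is regular. Let p be the pumping length given by the pumping lemma.
Take w = a^p b a^p, a palindrome of length 2p+1 ≥ p.
By the pumping lemma, w = xyz with |xy| ≤ p and |y| ≥ 1.
Since the first p symbols of w are all a's and |xy| ≤ p, y lies entirely in the leading a-block: y = a^k for some k with 1 ≤ k ≤ p.
Pump with i = 2: xy^2z = a^{p+k} b a^p. Its reverse is a^p b a^{p+k}, which differs from xy^2z since k ≥ 1. So xy^2z is not a palindrome and xy^2z ∉ L.
This contradicts the pumping lemma, so L is not regular.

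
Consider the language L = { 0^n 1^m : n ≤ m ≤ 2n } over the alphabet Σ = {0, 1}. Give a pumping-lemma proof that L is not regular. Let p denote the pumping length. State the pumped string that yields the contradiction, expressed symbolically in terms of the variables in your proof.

Assume L is regular; let p be its pumping constant.
Take w = 0^p 1^p ∈ L (since p ≤ p ≤ 2p), with |w| = 2p ≥ p.
The pumping lemma gives a decomposition w = xyz where |xy| ≤ p and |y| ≥ 1.
Because |xy| ≤ p and w begins with p copies of 0, we have y = 0^k with 1 ≤ k ≤ p.
Pump with i = 2: xy^2z = 0^{p+k} 1^p. Now n = p+k > p = m, so the condition n ≤ m fails. Thus xy^2z ∉ L.
This is a contradiction; hence L is not regular.

0^{p+k} 1^p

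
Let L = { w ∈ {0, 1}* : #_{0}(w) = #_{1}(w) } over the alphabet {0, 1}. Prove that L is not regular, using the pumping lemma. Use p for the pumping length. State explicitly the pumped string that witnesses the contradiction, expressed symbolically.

0^{p+k} 1^p

Assume L is regular; let p be its pumping constant.
Choose w = 0^p 1^p ∈ L with |w| = 2p ≥ p.
The pumping lemma gives a decomposition w = xyz where |xy| ≤ p and |y| > 0.
Because |xy| ≤ p and w begins with p copies of 0, we have y = 0^k with 1 ≤ k ≤ p.
Pump with i = 2: xy^2z = 0^{p+k} 1^p has p+k occurrences of 0 but only p of 1. Since k ≥ 1 the counts differ, so xy^2z ∉ L.
This contradicts the pumping lemma, so L is not regular.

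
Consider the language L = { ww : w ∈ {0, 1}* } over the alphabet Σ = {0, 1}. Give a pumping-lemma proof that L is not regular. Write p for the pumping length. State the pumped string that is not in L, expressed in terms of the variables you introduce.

Suppose for contradiction that L is regular, and let p be the pumping length.
Take w = 0^p 1^p 0^p 1^p = uu where u = 0^p1^p; then w ∈ L and |w| = 4p ≥ p.
By the pumping lemma, w = xyz with |xy| ≤ p and y is nonempty.
Because |xy| ≤ p and w begins with p copies of 0, we have y = 0^k with 1 ≤ k ≤ p.
Pump with i = 2: xy^2z = 0^{p+k} 1^p 0^p 1^p, of length 4p+k. Suppose this equals vv. The string starts with 0 and ends with 1, so v does too; thus the boundary between the two copies of v is a 1→0 transition. There is exactly one such transition, at position 2p+k, so |v| = 2p+k and |vv| = 4p+2k ≠ 4p+k since k ≥ 1. So xy^2z ∉ L.
This contradicts the pumping lemma, so L is not regular.

0^{p+k} 1^p 0^p 1^p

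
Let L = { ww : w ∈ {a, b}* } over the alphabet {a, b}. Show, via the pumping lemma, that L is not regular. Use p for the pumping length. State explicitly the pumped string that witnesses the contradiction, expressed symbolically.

a^{p+k} b^p a^p b^p

Toward a contradiction, assume L is regular with pumping length p.
Take w = a^p b^p a^p b^p = uu where u = a^pb^p; then w ∈ L and |w| = 4p ≥ p.
Write w = xyz as guaranteed by the lemma, with |xy| ≤ p and |y| ≥ 1.
Since the first p symbols of w are all a's and |xy| ≤ p, y lies entirely in the leading a-block: y = a^k for some k with 1 ≤ k ≤ p.
Pump with i = 2: xy^2z = a^{p+k} b^p a^p b^p, of length 4p+k. Suppose this equals vv. The string starts with a and ends with b, so v does too; thus the boundary between the two copies of v is a b→a transition. There is exactly one such transition, at position 2p+k, so |v| = 2p+k and |vv| = 4p+2k ≠ 4p+k since k ≥ 1. So xy^2z ∉ L.
This contradicts the pumping lemma, so L is not regular.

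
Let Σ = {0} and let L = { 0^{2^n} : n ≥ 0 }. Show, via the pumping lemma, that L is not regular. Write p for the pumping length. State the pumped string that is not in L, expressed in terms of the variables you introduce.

Assume L is regular. Let p be the pumping length given by the pumping lemma.
Take w = 0^{2^p} ∈ L with |w| = 2^p ≥ p.
The pumping lemma gives a decomposition w = xyz where |xy| ≤ p and y is nonempty.
Then y = 0^k for some k with 1 ≤ k ≤ p.
Pump with i = 2: xy^2z = 0^{2^p+k}. Since 1 ≤ k ≤ p < 2^p, we have 2^p < 2^p+k < 2^{p+1}, so 2^p+k is not a power of 2. So xy^2z ∉ L.
This is a contradiction; hence L is not regular.

0^{2^p+k}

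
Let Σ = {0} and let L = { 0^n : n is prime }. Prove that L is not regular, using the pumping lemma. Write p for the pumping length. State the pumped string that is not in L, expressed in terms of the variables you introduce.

Assume L is regular; let p be its pumping constant.
Let q be a prime with q ≥ p+2 (infinitely many primes exist), and take w = 0^q ∈ L with |w| = q ≥ p.
By the pumping lemma, w = xyz with |xy| ≤ p and |y| > 0.
Then y = 0^k for some k with 1 ≤ k ≤ p.
Since 1 ≤ k ≤ p, |xz| = q-k. Pump with i = q+1: |xy^{q+1}z| = (q-k)+(q+1)k = q+qk = q(1+k), which is composite (both factors ≥ 2). So xy^{q+1}z = 0^{q(1+k)} ∉ L.
This is a contradiction; hence L is not regular.

0^{q(1+k)}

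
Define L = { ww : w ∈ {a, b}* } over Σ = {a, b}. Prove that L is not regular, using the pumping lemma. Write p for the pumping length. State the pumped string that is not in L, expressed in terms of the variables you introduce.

Assume L is regular. Let p be the pumping length given by the pumping lemma.
Take w = a^p b^p a^p b^p = uu where u = a^pb^p; then w ∈ L and |w| = 4p ≥ p.
By the pumping lemma, w = xyz with |xy| ≤ p and y is nonempty.
Because |xy| ≤ p and w begins with p copies of a, we have y = a^k with 1 ≤ k ≤ p.
Pump with i = 2: xy^2z = a^{p+k} b^p a^p b^p, of length 4p+k. Suppose this equals vv. The string starts with a and ends with b, so v does too; thus the boundary between the two copies of v is a b→a transition. There is exactly one such transition, at position 2p+k, so |v| = 2p+k and |vv| = 4p+2k ≠ 4p+k since k ≥ 1. So xy^2z ∉ L.
This contradicts the pumping lemma, so L is not regular.

a^{p+k} b^p a^p b^p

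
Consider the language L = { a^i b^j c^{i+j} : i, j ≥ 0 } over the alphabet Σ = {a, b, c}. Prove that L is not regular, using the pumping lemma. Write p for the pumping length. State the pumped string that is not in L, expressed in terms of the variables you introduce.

Toward a contradiction, assume L is regular with pumping length p.
Take w = a^p b^p c^{2p} ∈ L (with i=j=p, i+j=2p), |w| = 4p ≥ p.
The pumping lemma gives a decomposition w = xyz where |xy| ≤ p and |y| ≥ 1.
Since the first p symbols of w are all a's and |xy| ≤ p, y lies entirely in the leading a-block: y = a^k for some k with 1 ≤ k ≤ p.
Consider xy^2z = a^{p+k} b^p c^{2p}. Now the a- and b-counts sum to 2p+k, but the c-count is 2p ≠ 2p+k. So xy^2z ∉ L.
This is a contradiction; hence L is not regular.

a^{p+k} b^p c^{2p}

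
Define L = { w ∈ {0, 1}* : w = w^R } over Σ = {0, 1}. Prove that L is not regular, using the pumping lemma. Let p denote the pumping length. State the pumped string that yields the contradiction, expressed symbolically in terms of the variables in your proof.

Suppose for contradiction that L is regular, and let p be the pumping length.
Take w = 0^p 1 0^p, a palindrome of length 2p+1 ≥ p.
Write w = xyz as guaranteed by the lemma, with |xy| ≤ p and |y| ≥ 1.
Since the first p symbols of w are all 0's and |xy| ≤ p, y lies entirely in the leading 0-block: y = 0^k for some k with 1 ≤ k ≤ p.
Pump with i = 2: xy^2z = 0^{p+k} 1 0^p. Its reverse is 0^p 1 0^{p+k}, which differs from xy^2z since k ≥ 1. So xy^2z is not a palindrome and xy^2z ∉ L.
This contradicts the pumping lemma, so L is not regular.

0^{p+k} 1 0^p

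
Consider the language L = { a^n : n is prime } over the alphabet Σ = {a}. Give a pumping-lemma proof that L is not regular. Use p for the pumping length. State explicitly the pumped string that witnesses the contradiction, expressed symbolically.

Toward a contradiction, assume L is regular with pumping length p.
Let q be a prime with q ≥ p+2 (infinitely many primes exist), and take w = a^q ∈ L with |w| = q ≥ p.
The pumping lemma gives a decomposition w = xyz where |xy| ≤ p and |y| ≥ 1.
Then y = a^k for some k with 1 ≤ k ≤ p.
Since 1 ≤ k ≤ p, |xz| = q-k. Pump with i = q+1: |xy^{q+1}z| = (q-k)+(q+1)k = q+qk = q(1+k), which is composite (both factors ≥ 2). So xy^{q+1}z = a^{q(1+k)} ∉ L.
This contradicts the pumping lemma, so L is not regular.

a^{q(1+k)}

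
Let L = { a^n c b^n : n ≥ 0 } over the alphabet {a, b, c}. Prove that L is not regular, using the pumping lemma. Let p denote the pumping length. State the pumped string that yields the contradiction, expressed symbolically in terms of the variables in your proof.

Assume L is regular. Let p be the pumping length given by the pumping lemma.
Take w = a^p c b^p ∈ L with |w| = 2p+1 ≥ p.
Write w = xyz as guaranteed by the lemma, with |xy| ≤ p and |y| ≥ 1.
The first p characters of w are a's, so xy (and hence y) consists only of a's. Write y = a^k, 1 ≤ k ≤ p.
Pump with i = 2: xy^2z = a^{p+k} c b^p, which would require p+k = p. But k ≥ 1, so xy^2z ∉ L.
This contradicts the pumping lemma, so L is not regular.

a^{p+k} c b^p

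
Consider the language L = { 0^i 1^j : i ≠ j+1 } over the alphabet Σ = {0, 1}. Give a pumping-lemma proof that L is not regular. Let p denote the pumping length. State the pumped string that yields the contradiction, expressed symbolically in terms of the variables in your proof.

Suppose for contradiction that L is regular, and let p be the pumping length.
Choose w = 0^p 1^{p+p!-1}. Since p ≠ (p+p!-1)+1 = p+p!, w ∈ L; and |w| ≥ p.
Write w = xyz as guaranteed by the lemma, with |xy| ≤ p and y is nonempty.
The first p characters of w are 0's, so xy (and hence y) consists only of 0's. Write y = 0^k, 1 ≤ k ≤ p.
Since 1 ≤ k ≤ p, k divides p!; set t = 1 + p!/k. Then xy^t z has p + (p!/k)·k = p + p! copies of 0. Now the 0-count is p+p! and (1-count)+1 = (p+p!-1)+1 = p+p!, so i ≠ j+1 fails. So xy^t z = 0^{p+p!} 1^{p+p!-1} ∉ L.
Contradiction. Therefore L is not regular.

0^{p+p!} 1^{p+p!-1}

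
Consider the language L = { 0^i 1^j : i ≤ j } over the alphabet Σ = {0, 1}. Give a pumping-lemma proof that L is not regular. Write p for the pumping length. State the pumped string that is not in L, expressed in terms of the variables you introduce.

Assume L is regular; let p be its pumping constant.
Choose w = 0^p 1^p ∈ L, with |w| = 2p ≥ p.
Write w = xyz as guaranteed by the lemma, with |xy| ≤ p and |y| > 0.
Since the first p symbols of w are all 0's and |xy| ≤ p, y lies entirely in the leading 0-block: y = 0^k for some k with 1 ≤ k ≤ p.
Consider xy^2z = 0^{p+k} 1^p. Since k ≥ 1, the 0-count p+k exceeds the 1-count p, so i ≤ j fails; thus xy^2z ∉ L.
This contradicts the pumping lemma, so L is not regular.

0^{p+k} 1^p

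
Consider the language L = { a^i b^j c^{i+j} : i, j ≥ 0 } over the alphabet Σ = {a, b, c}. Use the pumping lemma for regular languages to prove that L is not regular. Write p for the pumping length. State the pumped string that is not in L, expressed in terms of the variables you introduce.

a^{p+k} b^p c^{2p}

Toward a contradiction, assume L is regular with pumping length p.
Take w = a^p b^p c^{2p} ∈ L (with i=j=p, i+j=2p), |w| = 4p ≥ p.
The pumping lemma gives a decomposition w = xyz where |xy| ≤ p and |y| > 0.
Because |xy| ≤ p and w begins with p copies of a, we have y = a^k with 1 ≤ k ≤ p.
Consider xy^2z = a^{p+k} b^p c^{2p}. Now the a- and b-counts sum to 2p+k, but the c-count is 2p ≠ 2p+k. So xy^2z ∉ L.
This is a contradiction; hence L is not regular.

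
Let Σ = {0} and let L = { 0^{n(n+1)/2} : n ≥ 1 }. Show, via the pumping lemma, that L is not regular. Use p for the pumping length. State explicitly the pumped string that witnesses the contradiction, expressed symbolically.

0^{p(p+1)/2+k}

Assume L is regular. Let p be the pumping length given by the pumping lemma.
Take w = 0^{p(p+1)/2} ∈ L with |w| = p(p+1)/2 ≥ p.
By the pumping lemma, w = xyz with |xy| ≤ p and y is nonempty.
Then y = 0^k for some k with 1 ≤ k ≤ p.
Pump with i = 2: xy^2z = 0^{p(p+1)/2+k}. Since 1 ≤ k ≤ p, p(p+1)/2 < p(p+1)/2+k ≤ p(p+1)/2+p < (p+1)(p+2)/2, so p(p+1)/2+k is strictly between consecutive triangular numbers. So xy^2z ∉ L.
Contradiction. Therefore L is not regular.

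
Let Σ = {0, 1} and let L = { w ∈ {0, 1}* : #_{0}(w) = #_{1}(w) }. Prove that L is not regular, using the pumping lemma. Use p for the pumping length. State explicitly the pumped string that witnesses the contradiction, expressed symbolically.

Assume L is regular. Let p be the pumping length given by the pumping lemma.
Choose w = 0^p 1^p ∈ L with |w| = 2p ≥ p.
Write w = xyz as guaranteed by the lemma, with |xy| ≤ p and |y| > 0.
The first p characters of w are 0's, so xy (and hence y) consists only of 0's. Write y = 0^k, 1 ≤ k ≤ p.
Pump with i = 2: xy^2z = 0^{p+k} 1^p has p+k occurrences of 0 but only p of 1. Since k ≥ 1 the counts differ, so xy^2z ∉ L.
This is a contradiction; hence L is not regular.

0^{p+k} 1^p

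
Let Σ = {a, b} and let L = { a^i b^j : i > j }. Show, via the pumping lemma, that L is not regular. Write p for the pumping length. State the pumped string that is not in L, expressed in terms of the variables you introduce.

Assume L is regular; let p be its pumping constant.
Choose w = a^{p+1} b^p ∈ L, with |w| = 2p+1 ≥ p.
By the pumping lemma, w = xyz with |xy| ≤ p and |y| > 0.
Since the first p symbols of w are all a's and |xy| ≤ p, y lies entirely in the leading a-block: y = a^k for some k with 1 ≤ k ≤ p.
Consider xy^0z = xz = a^{p+1-k} b^p. Since k ≥ 1, the a-count p+1-k is at most p, so i > j fails; thus xz ∉ L.
This is a contradiction; hence L is not regular.

a^{p+1-k} b^p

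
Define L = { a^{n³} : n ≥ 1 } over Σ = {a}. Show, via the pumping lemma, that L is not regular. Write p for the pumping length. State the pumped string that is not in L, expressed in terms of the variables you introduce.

a^{p³+k}

Assume L is regular. Let p be the pumping length given by the pumping lemma.
Take w = a^{p³} ∈ L with |w| = p³ ≥ p.
The pumping lemma gives a decomposition w = xyz where |xy| ≤ p and y is nonempty.
Then y = a^k for some k with 1 ≤ k ≤ p.
Pump with i = 2: xy^2z = a^{p³+k}. Since 1 ≤ k ≤ p, p³ < p³+k ≤ p³+p < p³+3p²+3p+1 = (p+1)³, so p³+k is not a perfect cube. So xy^2z ∉ L.
This contradicts the pumping lemma, so L is not regular.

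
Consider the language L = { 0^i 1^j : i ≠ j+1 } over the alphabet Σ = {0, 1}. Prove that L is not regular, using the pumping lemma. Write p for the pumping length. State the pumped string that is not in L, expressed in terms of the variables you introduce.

0^{p+p!} 1^{p+p!-1}

Toward a contradiction, assume L is regular with pumping length p.
Choose w = 0^p 1^{p+p!-1}. Since p ≠ (p+p!-1)+1 = p+p!, w ∈ L; and |w| ≥ p.
The pumping lemma gives a decomposition w = xyz where |xy| ≤ p and |y| > 0.
Because |xy| ≤ p and w begins with p copies of 0, we have y = 0^k with 1 ≤ k ≤ p.
Since 1 ≤ k ≤ p, k divides p!; set t = 1 + p!/k. Then xy^t z has p + (p!/k)·k = p + p! copies of 0. Now the 0-count is p+p! and (1-count)+1 = (p+p!-1)+1 = p+p!, so i ≠ j+1 fails. So xy^t z = 0^{p+p!} 1^{p+p!-1} ∉ L.
This is a contradiction; hence L is not regular.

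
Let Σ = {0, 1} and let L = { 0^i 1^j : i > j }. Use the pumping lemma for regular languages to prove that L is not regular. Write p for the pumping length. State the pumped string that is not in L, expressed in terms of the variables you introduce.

0^{p+1-k} 1^p

Suppose for contradiction that L is regular, and let p be the pumping length.
Choose w = 0^{p+1} 1^p ∈ L, with |w| = 2p+1 ≥ p.
The pumping lemma gives a decomposition w = xyz where |xy| ≤ p and y is nonempty.
Because |xy| ≤ p and w begins with p copies of 0, we have y = 0^k with 1 ≤ k ≤ p.
Consider xy^0z = xz = 0^{p+1-k} 1^p. Since k ≥ 1, the 0-count p+1-k is at most p, so i > j fails; thus xz ∉ L.
Contradiction. Therefore L is not regular.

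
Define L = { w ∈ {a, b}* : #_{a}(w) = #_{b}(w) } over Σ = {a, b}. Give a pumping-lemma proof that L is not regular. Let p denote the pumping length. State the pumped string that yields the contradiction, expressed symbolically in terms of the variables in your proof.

a^{p+k} b^p

Assume L is regular. Let p be the pumping length given by the pumping lemma.
Choose w = a^p b^p ∈ L with |w| = 2p ≥ p.
The pumping lemma gives a decomposition w = xyz where |xy| ≤ p and |y| ≥ 1.
Since the first p symbols of w are all a's and |xy| ≤ p, y lies entirely in the leading a-block: y = a^k for some k with 1 ≤ k ≤ p.
Pump with i = 2: xy^2z = a^{p+k} b^p has p+k occurrences of a but only p of b. Since k ≥ 1 the counts differ, so xy^2z ∉ L.
This contradicts the pumping lemma, so L is not regular.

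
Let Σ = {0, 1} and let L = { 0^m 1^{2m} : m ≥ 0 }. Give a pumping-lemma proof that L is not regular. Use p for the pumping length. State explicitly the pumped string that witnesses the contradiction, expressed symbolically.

0^{p+k} 1^{2p}

Toward a contradiction, assume L is regular with pumping length p.
Choose w = 0^p 1^{2p}, which is in L with |w| = 3p ≥ p.
Write w = xyz as guaranteed by the lemma, with |xy| ≤ p and |y| > 0.
Since the first p symbols of w are all 0's and |xy| ≤ p, y lies entirely in the leading 0-block: y = 0^k for some k with 1 ≤ k ≤ p.
Pump with i = 2: xy^2z = 0^{p+k} 1^{2p}. For this to lie in L we would need 2p = 2(p+k), which forces k = 0. But k ≥ 1, so xy^2z ∉ L.
This contradicts the pumping lemma, so L is not regular.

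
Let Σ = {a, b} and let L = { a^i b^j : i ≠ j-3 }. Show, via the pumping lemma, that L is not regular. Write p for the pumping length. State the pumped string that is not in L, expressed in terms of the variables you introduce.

a^{p+p!} b^{p+p!+3}

Assume L is regular. Let p be the pumping length given by the pumping lemma.
Choose w = a^p b^{p+p!+3}. Since p ≠ (p+p!+3)-3 = p+p!, w ∈ L; and |w| ≥ p.
The pumping lemma gives a decomposition w = xyz where |xy| ≤ p and |y| > 0.
Because |xy| ≤ p and w begins with p copies of a, we have y = a^k with 1 ≤ k ≤ p.
Since 1 ≤ k ≤ p, k divides p!; set t = 1 + p!/k. Then xy^t z has p + (p!/k)·k = p + p! copies of a. Now the a-count is p+p! and (b-count)-3 = (p+p!+3)-3 = p+p!, so i ≠ j-3 fails. So xy^t z = a^{p+p!} b^{p+p!+3} ∉ L.
This is a contradiction; hence L is not regular.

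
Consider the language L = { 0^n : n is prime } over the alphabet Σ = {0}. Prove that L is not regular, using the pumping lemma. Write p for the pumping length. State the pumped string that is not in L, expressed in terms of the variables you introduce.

0^{q(1+k)}

Assume L is regular; let p be its pumping constant.
Let q be a prime with q ≥ p+2 (infinitely many primes exist), and take w = 0^q ∈ L with |w| = q ≥ p.
The pumping lemma gives a decomposition w = xyz where |xy| ≤ p and |y| > 0.
Then y = 0^k for some k with 1 ≤ k ≤ p.
Since 1 ≤ k ≤ p, |xz| = q-k. Pump with i = q+1: |xy^{q+1}z| = (q-k)+(q+1)k = q+qk = q(1+k), which is composite (both factors ≥ 2). So xy^{q+1}z = 0^{q(1+k)} ∉ L.
This contradicts the pumping lemma, so L is not regular.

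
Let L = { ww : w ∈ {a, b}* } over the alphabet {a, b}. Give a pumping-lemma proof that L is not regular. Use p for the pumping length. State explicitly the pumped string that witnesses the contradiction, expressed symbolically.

Assume L is regular; let p be its pumping constant.
Take w = a^p b^p a^p b^p = uu where u = a^pb^p; then w ∈ L and |w| = 4p ≥ p.
Write w = xyz as guaranteed by the lemma, with |xy| ≤ p and |y| > 0.
Because |xy| ≤ p and w begins with p copies of a, we have y = a^k with 1 ≤ k ≤ p.
Pump with i = 2: xy^2z = a^{p+k} b^p a^p b^p, of length 4p+k. Suppose this equals vv. The string starts with a and ends with b, so v does too; thus the boundary between the two copies of v is a b→a transition. There is exactly one such transition, at position 2p+k, so |v| = 2p+k and |vv| = 4p+2k ≠ 4p+k since k ≥ 1. So xy^2z ∉ L.
This is a contradiction; hence L is not regular.

a^{p+k} b^p a^p b^p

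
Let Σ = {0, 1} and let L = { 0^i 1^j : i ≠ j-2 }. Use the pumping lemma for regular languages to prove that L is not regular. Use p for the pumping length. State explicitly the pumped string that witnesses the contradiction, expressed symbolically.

0^{p+p!} 1^{p+p!+2}

Assume L is regular; let p be its pumping constant.
Choose w = 0^p 1^{p+p!+2}. Since p ≠ (p+p!+2)-2 = p+p!, w ∈ L; and |w| ≥ p.
By the pumping lemma, w = xyz with |xy| ≤ p and |y| ≥ 1.
The first p characters of w are 0's, so xy (and hence y) consists only of 0's. Write y = 0^k, 1 ≤ k ≤ p.
Since 1 ≤ k ≤ p, k divides p!; set t = 1 + p!/k. Then xy^t z has p + (p!/k)·k = p + p! copies of 0. Now the 0-count is p+p! and (1-count)-2 = (p+p!+2)-2 = p+p!, so i ≠ j-2 fails. So xy^t z = 0^{p+p!} 1^{p+p!+2} ∉ L.
This is a contradiction; hence L is not regular.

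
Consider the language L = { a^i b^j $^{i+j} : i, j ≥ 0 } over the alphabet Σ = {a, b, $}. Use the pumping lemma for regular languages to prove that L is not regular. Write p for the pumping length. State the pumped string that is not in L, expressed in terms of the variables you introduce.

a^{p+k} b^p $^{2p}

Assume L is regular. Let p be the pumping length given by the pumping lemma.
Take w = a^p b^p $^{2p} ∈ L (with i=j=p, i+j=2p), |w| = 4p ≥ p.
Write w = xyz as guaranteed by the lemma, with |xy| ≤ p and |y| > 0.
Since the first p symbols of w are all a's and |xy| ≤ p, y lies entirely in the leading a-block: y = a^k for some k with 1 ≤ k ≤ p.
Consider xy^2z = a^{p+k} b^p $^{2p}. Now the a- and b-counts sum to 2p+k, but the $-count is 2p ≠ 2p+k. So xy^2z ∉ L.
Contradiction. Therefore L is not regular.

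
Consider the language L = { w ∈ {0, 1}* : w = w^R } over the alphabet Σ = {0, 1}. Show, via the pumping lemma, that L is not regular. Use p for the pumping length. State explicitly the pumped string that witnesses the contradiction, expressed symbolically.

Toward a contradiction, assume L is regular with pumping length p.
Take w = 0^p 1 0^p, a palindrome of length 2p+1 ≥ p.
By the pumping lemma, w = xyz with |xy| ≤ p and |y| > 0.
The first p characters of w are 0's, so xy (and hence y) consists only of 0's. Write y = 0^k, 1 ≤ k ≤ p.
Pump with i = 2: xy^2z = 0^{p+k} 1 0^p. Its reverse is 0^p 1 0^{p+k}, which differs from xy^2z since k ≥ 1. So xy^2z is not a palindrome and xy^2z ∉ L.
Contradiction. Therefore L is not regular.

0^{p+k} 1 0^p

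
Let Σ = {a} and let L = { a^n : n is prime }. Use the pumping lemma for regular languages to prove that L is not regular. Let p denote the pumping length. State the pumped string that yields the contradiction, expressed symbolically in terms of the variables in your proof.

Toward a contradiction, assume L is regular with pumping length p.
Let q be a prime with q ≥ p+2 (infinitely many primes exist), and take w = a^q ∈ L with |w| = q ≥ p.
Write w = xyz as guaranteed by the lemma, with |xy| ≤ p and |y| ≥ 1.
Then y = a^k for some k with 1 ≤ k ≤ p.
Since 1 ≤ k ≤ p, |xz| = q-k. Pump with i = q+1: |xy^{q+1}z| = (q-k)+(q+1)k = q+qk = q(1+k), which is composite (both factors ≥ 2). So xy^{q+1}z = a^{q(1+k)} ∉ L.
Contradiction. Therefore L is not regular.

a^{q(1+k)}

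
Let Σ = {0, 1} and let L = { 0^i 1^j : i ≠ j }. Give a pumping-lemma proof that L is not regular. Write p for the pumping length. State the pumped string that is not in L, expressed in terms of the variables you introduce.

0^{p+p!} 1^{p+p!}

Suppose for contradiction that L is regular, and let p be the pumping length.
Choose w = 0^p 1^{p+p!}. Since p ≠ p+p!, w ∈ L; and |w| ≥ p.
By the pumping lemma, w = xyz with |xy| ≤ p and y is nonempty.
Because |xy| ≤ p and w begins with p copies of 0, we have y = 0^k with 1 ≤ k ≤ p.
Since 1 ≤ k ≤ p, k divides p!; set t = 1 + p!/k. Then xy^t z has p + (p!/k)·k = p + p! copies of 0. Now the 0-count equals the 1-count, so i ≠ j fails. So xy^t z = 0^{p+p!} 1^{p+p!} ∉ L.
Contradiction. Therefore L is not regular.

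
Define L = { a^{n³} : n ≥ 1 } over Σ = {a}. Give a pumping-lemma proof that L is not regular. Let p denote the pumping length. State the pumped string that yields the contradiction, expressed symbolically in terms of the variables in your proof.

Assume L is regular. Let p be the pumping length given by the pumping lemma.
Take w = a^{p³} ∈ L with |w| = p³ ≥ p.
The pumping lemma gives a decomposition w = xyz where |xy| ≤ p and |y| ≥ 1.
Then y = a^k for some k with 1 ≤ k ≤ p.
Pump with i = 2: xy^2z = a^{p³+k}. Since 1 ≤ k ≤ p, p³ < p³+k ≤ p³+p < p³+3p²+3p+1 = (p+1)³, so p³+k is not a perfect cube. So xy^2z ∉ L.
Contradiction. Therefore L is not regular.

a^{p³+k}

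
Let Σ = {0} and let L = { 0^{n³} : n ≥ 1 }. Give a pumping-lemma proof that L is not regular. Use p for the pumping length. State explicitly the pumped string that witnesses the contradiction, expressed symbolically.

Toward a contradiction, assume L is regular with pumping length p.
Take w = 0^{p³} ∈ L with |w| = p³ ≥ p.
The pumping lemma gives a decomposition w = xyz where |xy| ≤ p and |y| > 0.
Then y = 0^k for some k with 1 ≤ k ≤ p.
Pump with i = 2: xy^2z = 0^{p³+k}. Since 1 ≤ k ≤ p, p³ < p³+k ≤ p³+p < p³+3p²+3p+1 = (p+1)³, so p³+k is not a perfect cube. So xy^2z ∉ L.
This contradicts the pumping lemma, so L is not regular.

0^{p³+k}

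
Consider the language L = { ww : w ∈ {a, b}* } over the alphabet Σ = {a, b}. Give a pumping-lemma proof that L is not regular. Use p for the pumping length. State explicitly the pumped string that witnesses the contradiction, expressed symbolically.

Assume L is regular; let p be its pumping constant.
Take w = a^p b^p a^p b^p = uu where u = a^pb^p; then w ∈ L and |w| = 4p ≥ p.
The pumping lemma gives a decomposition w = xyz where |xy| ≤ p and y is nonempty.
Since the first p symbols of w are all a's and |xy| ≤ p, y lies entirely in the leading a-block: y = a^k for some k with 1 ≤ k ≤ p.
Pump with i = 2: xy^2z = a^{p+k} b^p a^p b^p, of length 4p+k. Suppose this equals vv. The string starts with a and ends with b, so v does too; thus the boundary between the two copies of v is a b→a transition. There is exactly one such transition, at position 2p+k, so |v| = 2p+k and |vv| = 4p+2k ≠ 4p+k since k ≥ 1. So xy^2z ∉ L.
This is a contradiction; hence L is not regular.

a^{p+k} b^p a^p b^p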